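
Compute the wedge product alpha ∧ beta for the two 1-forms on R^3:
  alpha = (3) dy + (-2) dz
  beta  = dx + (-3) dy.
alpha ∧ beta = (-3) dx ∧ dy + (2) dx ∧ dz + (-6) dy ∧ dz

Distribute the wedge, using dx_i ∧ dx_j = -dx_j ∧ dx_i and dx_i ∧ dx_i = 0. For each pair (i, j) with i < j, the coefficient of dx_i ∧ dx_j in alpha ∧ beta is (alpha_i * beta_j - alpha_j * beta_i). Collecting: alpha ∧ beta = (-3) dx ∧ dy + (2) dx ∧ dz + (-6) dy ∧ dz.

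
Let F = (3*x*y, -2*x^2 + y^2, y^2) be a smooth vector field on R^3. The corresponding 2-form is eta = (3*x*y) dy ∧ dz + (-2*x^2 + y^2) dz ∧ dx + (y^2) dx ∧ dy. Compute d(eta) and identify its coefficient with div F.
d(eta) = (5*y) dx ∧ dy ∧ dz; div F = 5*y

For a 2-form in R^3 of the form above, applying d gives a 3-form with coefficient ∂P/∂x + ∂Q/∂y + ∂R/∂z:
  ∂P/∂x = 3*y
  ∂Q/∂y = 2*y
  ∂R/∂z = 0
Sum = 5*y, which is exactly div F.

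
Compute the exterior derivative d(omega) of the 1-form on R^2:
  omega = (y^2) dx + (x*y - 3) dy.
d(omega) = (-y) dx ∧ dy

For a 1-form omega = sum_i f_i dx_i, the exterior derivative is
  d(omega) = sum_{i < j} (∂f_j/∂x_i - ∂f_i/∂x_j) dx_i ∧ dx_j.
  coefficient of dx ∧ dy: ∂f_2/∂x - ∂f_1/∂y = ∂(x*y - 3)/∂x - ∂(y^2)/∂y = -y
Assembling: d(omega) = (-y) dx ∧ dy.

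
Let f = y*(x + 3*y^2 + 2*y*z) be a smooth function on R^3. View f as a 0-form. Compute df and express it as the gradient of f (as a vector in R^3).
df = (y) dx + (x + 9*y^2 + 4*y*z) dy + (2*y^2) dz; grad f = (y, x + 9*y^2 + 4*y*z, 2*y^2)

For a 0-form f, d f = (∂f/∂x) dx + (∂f/∂y) dy + (∂f/∂z) dz. The components of the vector representation are exactly the entries of grad f in Cartesian coordinates:
  ∂f/∂x = y
  ∂f/∂y = x + 9*y^2 + 4*y*z
  ∂f/∂z = 2*y^2.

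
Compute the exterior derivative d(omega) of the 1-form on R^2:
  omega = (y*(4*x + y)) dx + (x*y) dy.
d(omega) = (-4*x - y) dx ∧ dy

For a 1-form omega = sum_i f_i dx_i, the exterior derivative is
  d(omega) = sum_{i < j} (∂f_j/∂x_i - ∂f_i/∂x_j) dx_i ∧ dx_j.
  coefficient of dx ∧ dy: ∂f_2/∂x - ∂f_1/∂y = ∂(x*y)/∂x - ∂(y*(4*x + y))/∂y = -4*x - y
Assembling: d(omega) = (-4*x - y) dx ∧ dy.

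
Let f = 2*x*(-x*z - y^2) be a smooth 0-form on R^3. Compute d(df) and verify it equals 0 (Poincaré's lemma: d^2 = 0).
d(df) = 0

Step 1: df = sum_i (∂f/∂x_i) dx_i = (-4*x*z - 2*y^2) dx + (-4*x*y) dy + (-2*x^2) dz.
Step 2: Apply d again. Using the 1-form formula, the coefficient of dx ∧ dy in d(df) is ∂^2 f/∂x ∂y - ∂^2 f/∂y ∂x = (-4*y) - (-4*y) = 0 (equality of mixed partials for smooth f).
Similarly for dx ∧ dz and dy ∧ dz — all coefficients vanish. So d(df) = 0.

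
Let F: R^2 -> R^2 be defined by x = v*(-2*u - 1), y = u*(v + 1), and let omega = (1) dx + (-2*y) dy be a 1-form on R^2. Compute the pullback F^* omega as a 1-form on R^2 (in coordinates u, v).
F^* omega = (-2*u*v^2 - 4*u*v - 2*u - 2*v) du + (-2*u^2*v - 2*u^2 - 2*u - 1) dv

Using F^*(f dg) = (f ∘ F) d(g ∘ F), substitute each coordinate x_i by F_i(u, v) in f_i, and replace dx_i by d F_i = (∂F_i/∂u) du + (∂F_i/∂v) dv.
  For the x component: f_1(F) = 1; d F_1 = (-2*v) du + (-2*u - 1) dv
  For the y component: f_2(F) = 2*u*(-v - 1); d F_2 = (v + 1) du + (u) dv
Combining and collecting du, dv coefficients:
  coeff of du: -2*u*v^2 - 4*u*v - 2*u - 2*v
  coeff of dv: -2*u^2*v - 2*u^2 - 2*u - 1
F^* omega = (-2*u*v^2 - 4*u*v - 2*u - 2*v) du + (-2*u^2*v - 2*u^2 - 2*u - 1) dv.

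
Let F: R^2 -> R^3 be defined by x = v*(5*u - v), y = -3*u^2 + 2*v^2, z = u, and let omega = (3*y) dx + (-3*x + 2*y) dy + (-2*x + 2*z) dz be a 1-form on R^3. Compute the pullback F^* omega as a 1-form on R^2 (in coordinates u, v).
F^* omega = (36*u^3 + 45*u^2*v - 42*u*v^2 - 10*u*v + 2*u + 30*v^3 + 2*v^2) du + (-45*u^3 - 6*u^2*v - 30*u*v^2 + 16*v^3) dv

Using F^*(f dg) = (f ∘ F) d(g ∘ F), substitute each coordinate x_i by F_i(u, v) in f_i, and replace dx_i by d F_i = (∂F_i/∂u) du + (∂F_i/∂v) dv.
  For the x component: f_1(F) = -9*u^2 + 6*v^2; d F_1 = (5*v) du + (5*u - 2*v) dv
  For the y component: f_2(F) = -6*u^2 - 15*u*v + 7*v^2; d F_2 = (-6*u) du + (4*v) dv
  For the z component: f_3(F) = -10*u*v + 2*u + 2*v^2; d F_3 = (1) du + (0) dv
Combining and collecting du, dv coefficients:
  coeff of du: 36*u^3 + 45*u^2*v - 42*u*v^2 - 10*u*v + 2*u + 30*v^3 + 2*v^2
  coeff of dv: -45*u^3 - 6*u^2*v - 30*u*v^2 + 16*v^3
F^* omega = (36*u^3 + 45*u^2*v - 42*u*v^2 - 10*u*v + 2*u + 30*v^3 + 2*v^2) du + (-45*u^3 - 6*u^2*v - 30*u*v^2 + 16*v^3) dv.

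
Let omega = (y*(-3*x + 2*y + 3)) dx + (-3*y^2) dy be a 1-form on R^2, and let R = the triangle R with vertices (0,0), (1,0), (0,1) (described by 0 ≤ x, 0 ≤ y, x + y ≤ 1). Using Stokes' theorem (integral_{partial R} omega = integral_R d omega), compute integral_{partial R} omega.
integral_(partial R) omega = -5/3

Stokes: integral_partial_R omega = integral_R d omega with d omega = (∂Q/∂x - ∂P/∂y) dx ∧ dy.
  ∂Q/∂x = 0
  ∂P/∂y = -3*x + 4*y + 3
  integrand = ∂Q/∂x - ∂P/∂y = 3*x - 4*y - 3.
Integrating over R: integral_0^1 integral_0^{1-x} (3*x - 4*y - 3) dy dx = -5/3.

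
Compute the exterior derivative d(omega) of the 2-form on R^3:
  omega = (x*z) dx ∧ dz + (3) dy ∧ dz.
d(omega) = 0

For a 2-form omega = sum_{i<j} g_{ij} dx_i ∧ dx_j, the exterior derivative is
  d(omega) = sum_{i<j} d(g_{ij}) ∧ dx_i ∧ dx_j = sum_{i<j, k} (∂g_{ij}/∂x_k) dx_k ∧ dx_i ∧ dx_j.
Expand each term, using dx_k ∧ dx_i ∧ dx_j = sgn(permutation) dx_{(a)} ∧ dx_{(b)} ∧ dx_{(c)} with (a < b < c) sorted:

Collecting like 3-forms: d(omega) = 0.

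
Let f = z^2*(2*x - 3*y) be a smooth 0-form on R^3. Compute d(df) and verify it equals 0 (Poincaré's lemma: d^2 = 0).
d(df) = 0

Step 1: df = sum_i (∂f/∂x_i) dx_i = (2*z^2) dx + (-3*z^2) dy + (2*z*(2*x - 3*y)) dz.
Step 2: Apply d again. Using the 1-form formula, the coefficient of dx ∧ dy in d(df) is ∂^2 f/∂x ∂y - ∂^2 f/∂y ∂x = (0) - (0) = 0 (equality of mixed partials for smooth f).
Similarly for dx ∧ dz and dy ∧ dz — all coefficients vanish. So d(df) = 0.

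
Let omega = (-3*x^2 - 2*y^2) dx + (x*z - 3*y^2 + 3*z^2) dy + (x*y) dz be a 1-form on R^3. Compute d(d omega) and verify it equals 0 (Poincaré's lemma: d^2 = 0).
d(d omega) = 0

Step 1: d omega = sum_{i<j} (∂f_j/∂x_i - ∂f_i/∂x_j) dx_i ∧ dx_j:
  coeff of dx ∧ dy: 4*y + z
  coeff of dx ∧ dz: y
  coeff of dy ∧ dz: -6*z
Step 2: Apply d again to each 2-form coefficient. The only possible 3-form in R^3 is dx ∧ dy ∧ dz, with coefficient
  ∂(coeff of dy∧dz)/∂x - ∂(coeff of dx∧dz)/∂y + ∂(coeff of dx∧dy)/∂z
  = ∂/∂x (-6*z) - ∂/∂y (y) + ∂/∂z (4*y + z).
Each of these terms simplifies to sums of mixed partials that cancel in pairs. The result is 0 (by equality of mixed partials for smooth functions — Schwarz / Clairaut).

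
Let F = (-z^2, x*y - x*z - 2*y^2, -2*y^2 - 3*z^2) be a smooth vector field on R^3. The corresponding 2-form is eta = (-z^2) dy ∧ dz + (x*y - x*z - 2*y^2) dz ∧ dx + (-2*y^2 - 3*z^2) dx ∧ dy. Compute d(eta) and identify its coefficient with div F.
d(eta) = (x - 4*y - 6*z) dx ∧ dy ∧ dz; div F = x - 4*y - 6*z

For a 2-form in R^3 of the form above, applying d gives a 3-form with coefficient ∂P/∂x + ∂Q/∂y + ∂R/∂z:
  ∂P/∂x = 0
  ∂Q/∂y = x - 4*y
  ∂R/∂z = -6*z
Sum = x - 4*y - 6*z, which is exactly div F.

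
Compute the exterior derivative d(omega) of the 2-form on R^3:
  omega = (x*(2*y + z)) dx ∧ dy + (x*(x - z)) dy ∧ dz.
d(omega) = (3*x - z) dx ∧ dy ∧ dz

For a 2-form omega = sum_{i<j} g_{ij} dx_i ∧ dx_j, the exterior derivative is
  d(omega) = sum_{i<j} d(g_{ij}) ∧ dx_i ∧ dx_j = sum_{i<j, k} (∂g_{ij}/∂x_k) dx_k ∧ dx_i ∧ dx_j.
Expand each term, using dx_k ∧ dx_i ∧ dx_j = sgn(permutation) dx_{(a)} ∧ dx_{(b)} ∧ dx_{(c)} with (a < b < c) sorted:
  d(x*(2*y + z)) includes (∂/∂z)(x*(2*y + z)) dz = (x) dz, which multiplied by dx ∧ dy gives (x) dx ∧ dy ∧ dz
  d(x*(x - z)) includes (∂/∂x)(x*(x - z)) dx = (2*x - z) dx, which multiplied by dy ∧ dz gives (2*x - z) dx ∧ dy ∧ dz
Collecting like 3-forms: d(omega) = (3*x - z) dx ∧ dy ∧ dz.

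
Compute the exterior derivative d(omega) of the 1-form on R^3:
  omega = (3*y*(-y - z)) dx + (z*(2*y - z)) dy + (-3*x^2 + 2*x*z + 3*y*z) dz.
d(omega) = (6*y + 3*z) dx ∧ dy + (-6*x + 3*y + 2*z) dx ∧ dz + (-2*y + 5*z) dy ∧ dz

For a 1-form omega = sum_i f_i dx_i, the exterior derivative is
  d(omega) = sum_{i < j} (∂f_j/∂x_i - ∂f_i/∂x_j) dx_i ∧ dx_j.
  coefficient of dx ∧ dy: ∂f_2/∂x - ∂f_1/∂y = ∂(z*(2*y - z))/∂x - ∂(3*y*(-y - z))/∂y = 6*y + 3*z
  coefficient of dx ∧ dz: ∂f_3/∂x - ∂f_1/∂z = ∂(-3*x^2 + 2*x*z + 3*y*z)/∂x - ∂(3*y*(-y - z))/∂z = -6*x + 3*y + 2*z
  coefficient of dy ∧ dz: ∂f_3/∂y - ∂f_2/∂z = ∂(-3*x^2 + 2*x*z + 3*y*z)/∂y - ∂(z*(2*y - z))/∂z = -2*y + 5*z
Assembling: d(omega) = (6*y + 3*z) dx ∧ dy + (-6*x + 3*y + 2*z) dx ∧ dz + (-2*y + 5*z) dy ∧ dz.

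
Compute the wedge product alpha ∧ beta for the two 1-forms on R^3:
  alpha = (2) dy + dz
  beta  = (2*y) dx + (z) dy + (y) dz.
alpha ∧ beta = (-4*y) dx ∧ dy + (2*y - z) dy ∧ dz + (-2*y) dx ∧ dz

Distribute the wedge, using dx_i ∧ dx_j = -dx_j ∧ dx_i and dx_i ∧ dx_i = 0. For each pair (i, j) with i < j, the coefficient of dx_i ∧ dx_j in alpha ∧ beta is (alpha_i * beta_j - alpha_j * beta_i). Collecting: alpha ∧ beta = (-4*y) dx ∧ dy + (2*y - z) dy ∧ dz + (-2*y) dx ∧ dz.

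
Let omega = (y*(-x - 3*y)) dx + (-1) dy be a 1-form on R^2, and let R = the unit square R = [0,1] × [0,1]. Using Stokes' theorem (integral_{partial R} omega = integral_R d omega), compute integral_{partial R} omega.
integral_(partial R) omega = 7/2

Stokes: integral_partial_R omega = integral_R d omega with d omega = (∂Q/∂x - ∂P/∂y) dx ∧ dy.
  ∂Q/∂x = 0
  ∂P/∂y = -x - 6*y
  integrand = ∂Q/∂x - ∂P/∂y = x + 6*y.
Integrating over R: integral_0^1 integral_0^1 (x + 6*y) dx dy = 7/2.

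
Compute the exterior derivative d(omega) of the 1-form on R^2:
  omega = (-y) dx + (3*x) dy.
d(omega) = (4) dx ∧ dy

For a 1-form omega = sum_i f_i dx_i, the exterior derivative is
  d(omega) = sum_{i < j} (∂f_j/∂x_i - ∂f_i/∂x_j) dx_i ∧ dx_j.
  coefficient of dx ∧ dy: ∂f_2/∂x - ∂f_1/∂y = ∂(3*x)/∂x - ∂(-y)/∂y = 4
Assembling: d(omega) = (4) dx ∧ dy.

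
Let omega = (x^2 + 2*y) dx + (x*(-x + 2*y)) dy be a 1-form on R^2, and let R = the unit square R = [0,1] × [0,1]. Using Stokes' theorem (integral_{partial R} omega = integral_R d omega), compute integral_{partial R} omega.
integral_(partial R) omega = -2

Stokes: integral_partial_R omega = integral_R d omega with d omega = (∂Q/∂x - ∂P/∂y) dx ∧ dy.
  ∂Q/∂x = -2*x + 2*y
  ∂P/∂y = 2
  integrand = ∂Q/∂x - ∂P/∂y = -2*x + 2*y - 2.
Integrating over R: integral_0^1 integral_0^1 (-2*x + 2*y - 2) dx dy = -2.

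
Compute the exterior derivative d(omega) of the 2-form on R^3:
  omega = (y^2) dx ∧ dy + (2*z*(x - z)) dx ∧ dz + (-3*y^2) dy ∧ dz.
d(omega) = 0

For a 2-form omega = sum_{i<j} g_{ij} dx_i ∧ dx_j, the exterior derivative is
  d(omega) = sum_{i<j} d(g_{ij}) ∧ dx_i ∧ dx_j = sum_{i<j, k} (∂g_{ij}/∂x_k) dx_k ∧ dx_i ∧ dx_j.
Expand each term, using dx_k ∧ dx_i ∧ dx_j = sgn(permutation) dx_{(a)} ∧ dx_{(b)} ∧ dx_{(c)} with (a < b < c) sorted:

Collecting like 3-forms: d(omega) = 0.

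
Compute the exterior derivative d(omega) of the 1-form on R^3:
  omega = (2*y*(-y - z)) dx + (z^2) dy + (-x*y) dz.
d(omega) = (4*y + 2*z) dx ∧ dy + (y) dx ∧ dz + (-x - 2*z) dy ∧ dz

For a 1-form omega = sum_i f_i dx_i, the exterior derivative is
  d(omega) = sum_{i < j} (∂f_j/∂x_i - ∂f_i/∂x_j) dx_i ∧ dx_j.
  coefficient of dx ∧ dy: ∂f_2/∂x - ∂f_1/∂y = ∂(z^2)/∂x - ∂(2*y*(-y - z))/∂y = 4*y + 2*z
  coefficient of dx ∧ dz: ∂f_3/∂x - ∂f_1/∂z = ∂(-x*y)/∂x - ∂(2*y*(-y - z))/∂z = y
  coefficient of dy ∧ dz: ∂f_3/∂y - ∂f_2/∂z = ∂(-x*y)/∂y - ∂(z^2)/∂z = -x - 2*z
Assembling: d(omega) = (4*y + 2*z) dx ∧ dy + (y) dx ∧ dz + (-x - 2*z) dy ∧ dz.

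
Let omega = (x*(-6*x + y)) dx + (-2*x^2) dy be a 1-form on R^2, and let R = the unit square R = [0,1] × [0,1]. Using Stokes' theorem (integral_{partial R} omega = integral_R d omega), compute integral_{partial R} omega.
integral_(partial R) omega = -5/2

Stokes: integral_partial_R omega = integral_R d omega with d omega = (∂Q/∂x - ∂P/∂y) dx ∧ dy.
  ∂Q/∂x = -4*x
  ∂P/∂y = x
  integrand = ∂Q/∂x - ∂P/∂y = -5*x.
Integrating over R: integral_0^1 integral_0^1 (-5*x) dx dy = -5/2.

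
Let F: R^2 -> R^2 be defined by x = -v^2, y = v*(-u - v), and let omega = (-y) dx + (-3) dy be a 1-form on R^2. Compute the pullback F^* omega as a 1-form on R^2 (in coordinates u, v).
F^* omega = (3*v) du + (-2*u*v^2 + 3*u - 2*v^3 + 6*v) dv

Using F^*(f dg) = (f ∘ F) d(g ∘ F), substitute each coordinate x_i by F_i(u, v) in f_i, and replace dx_i by d F_i = (∂F_i/∂u) du + (∂F_i/∂v) dv.
  For the x component: f_1(F) = v*(u + v); d F_1 = (0) du + (-2*v) dv
  For the y component: f_2(F) = -3; d F_2 = (-v) du + (-u - 2*v) dv
Combining and collecting du, dv coefficients:
  coeff of du: 3*v
  coeff of dv: -2*u*v^2 + 3*u - 2*v^3 + 6*v
F^* omega = (3*v) du + (-2*u*v^2 + 3*u - 2*v^3 + 6*v) dv.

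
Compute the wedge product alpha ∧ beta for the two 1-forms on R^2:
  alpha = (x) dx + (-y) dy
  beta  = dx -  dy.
alpha ∧ beta = (-x + y) dx ∧ dy

Distribute the wedge, using dx_i ∧ dx_j = -dx_j ∧ dx_i and dx_i ∧ dx_i = 0. For each pair (i, j) with i < j, the coefficient of dx_i ∧ dx_j in alpha ∧ beta is (alpha_i * beta_j - alpha_j * beta_i). Collecting: alpha ∧ beta = (-x + y) dx ∧ dy.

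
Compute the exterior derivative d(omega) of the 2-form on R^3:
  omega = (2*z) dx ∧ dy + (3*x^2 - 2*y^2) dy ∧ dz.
d(omega) = (6*x + 2) dx ∧ dy ∧ dz

For a 2-form omega = sum_{i<j} g_{ij} dx_i ∧ dx_j, the exterior derivative is
  d(omega) = sum_{i<j} d(g_{ij}) ∧ dx_i ∧ dx_j = sum_{i<j, k} (∂g_{ij}/∂x_k) dx_k ∧ dx_i ∧ dx_j.
Expand each term, using dx_k ∧ dx_i ∧ dx_j = sgn(permutation) dx_{(a)} ∧ dx_{(b)} ∧ dx_{(c)} with (a < b < c) sorted:
  d(2*z) includes (∂/∂z)(2*z) dz = (2) dz, which multiplied by dx ∧ dy gives (2) dx ∧ dy ∧ dz
  d(3*x^2 - 2*y^2) includes (∂/∂x)(3*x^2 - 2*y^2) dx = (6*x) dx, which multiplied by dy ∧ dz gives (6*x) dx ∧ dy ∧ dz
Collecting like 3-forms: d(omega) = (6*x + 2) dx ∧ dy ∧ dz.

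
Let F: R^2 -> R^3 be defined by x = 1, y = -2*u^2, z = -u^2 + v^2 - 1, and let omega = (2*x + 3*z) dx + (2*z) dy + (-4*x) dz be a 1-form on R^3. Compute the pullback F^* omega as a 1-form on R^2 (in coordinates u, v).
F^* omega = (8*u*(u^2 - v^2 + 2)) du + (-8*v) dv

Using F^*(f dg) = (f ∘ F) d(g ∘ F), substitute each coordinate x_i by F_i(u, v) in f_i, and replace dx_i by d F_i = (∂F_i/∂u) du + (∂F_i/∂v) dv.
  For the x component: f_1(F) = -3*u^2 + 3*v^2 - 1; d F_1 = (0) du + (0) dv
  For the y component: f_2(F) = -2*u^2 + 2*v^2 - 2; d F_2 = (-4*u) du + (0) dv
  For the z component: f_3(F) = -4; d F_3 = (-2*u) du + (2*v) dv
Combining and collecting du, dv coefficients:
  coeff of du: 8*u*(u^2 - v^2 + 2)
  coeff of dv: -8*v
F^* omega = (8*u*(u^2 - v^2 + 2)) du + (-8*v) dv.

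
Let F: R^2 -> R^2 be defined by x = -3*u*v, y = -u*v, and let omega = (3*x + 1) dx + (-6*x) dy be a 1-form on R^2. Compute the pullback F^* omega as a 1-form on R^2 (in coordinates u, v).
F^* omega = (3*v*(3*u*v - 1)) du + (3*u*(3*u*v - 1)) dv

Using F^*(f dg) = (f ∘ F) d(g ∘ F), substitute each coordinate x_i by F_i(u, v) in f_i, and replace dx_i by d F_i = (∂F_i/∂u) du + (∂F_i/∂v) dv.
  For the x component: f_1(F) = -9*u*v + 1; d F_1 = (-3*v) du + (-3*u) dv
  For the y component: f_2(F) = 18*u*v; d F_2 = (-v) du + (-u) dv
Combining and collecting du, dv coefficients:
  coeff of du: 3*v*(3*u*v - 1)
  coeff of dv: 3*u*(3*u*v - 1)
F^* omega = (3*v*(3*u*v - 1)) du + (3*u*(3*u*v - 1)) dv.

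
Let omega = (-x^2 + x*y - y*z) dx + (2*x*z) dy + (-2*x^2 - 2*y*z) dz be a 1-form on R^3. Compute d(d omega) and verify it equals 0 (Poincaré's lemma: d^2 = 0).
d(d omega) = 0

Step 1: d omega = sum_{i<j} (∂f_j/∂x_i - ∂f_i/∂x_j) dx_i ∧ dx_j:
  coeff of dx ∧ dy: -x + 3*z
  coeff of dx ∧ dz: -4*x + y
  coeff of dy ∧ dz: -2*x - 2*z
Step 2: Apply d again to each 2-form coefficient. The only possible 3-form in R^3 is dx ∧ dy ∧ dz, with coefficient
  ∂(coeff of dy∧dz)/∂x - ∂(coeff of dx∧dz)/∂y + ∂(coeff of dx∧dy)/∂z
  = ∂/∂x (-2*x - 2*z) - ∂/∂y (-4*x + y) + ∂/∂z (-x + 3*z).
Each of these terms simplifies to sums of mixed partials that cancel in pairs. The result is 0 (by equality of mixed partials for smooth functions — Schwarz / Clairaut).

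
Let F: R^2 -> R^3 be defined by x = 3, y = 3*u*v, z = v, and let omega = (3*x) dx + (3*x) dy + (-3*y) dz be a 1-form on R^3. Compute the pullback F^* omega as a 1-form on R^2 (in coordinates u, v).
F^* omega = (27*v) du + (9*u*(3 - v)) dv

Using F^*(f dg) = (f ∘ F) d(g ∘ F), substitute each coordinate x_i by F_i(u, v) in f_i, and replace dx_i by d F_i = (∂F_i/∂u) du + (∂F_i/∂v) dv.
  For the x component: f_1(F) = 9; d F_1 = (0) du + (0) dv
  For the y component: f_2(F) = 9; d F_2 = (3*v) du + (3*u) dv
  For the z component: f_3(F) = -9*u*v; d F_3 = (0) du + (1) dv
Combining and collecting du, dv coefficients:
  coeff of du: 27*v
  coeff of dv: 9*u*(3 - v)
F^* omega = (27*v) du + (9*u*(3 - v)) dv.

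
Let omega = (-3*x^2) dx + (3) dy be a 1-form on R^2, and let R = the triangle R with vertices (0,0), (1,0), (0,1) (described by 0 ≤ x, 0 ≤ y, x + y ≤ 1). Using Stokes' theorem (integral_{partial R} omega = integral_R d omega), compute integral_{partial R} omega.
integral_(partial R) omega = 0

Stokes: integral_partial_R omega = integral_R d omega with d omega = (∂Q/∂x - ∂P/∂y) dx ∧ dy.
  ∂Q/∂x = 0
  ∂P/∂y = 0
  integrand = ∂Q/∂x - ∂P/∂y = 0.
Integrating over R: integral_0^1 integral_0^{1-x} (0) dy dx = 0.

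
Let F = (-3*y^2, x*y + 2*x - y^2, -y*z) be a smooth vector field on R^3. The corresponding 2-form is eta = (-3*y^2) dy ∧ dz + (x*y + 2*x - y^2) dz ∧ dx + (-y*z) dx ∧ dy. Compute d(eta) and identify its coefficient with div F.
d(eta) = (x - 3*y) dx ∧ dy ∧ dz; div F = x - 3*y

For a 2-form in R^3 of the form above, applying d gives a 3-form with coefficient ∂P/∂x + ∂Q/∂y + ∂R/∂z:
  ∂P/∂x = 0
  ∂Q/∂y = x - 2*y
  ∂R/∂z = -y
Sum = x - 3*y, which is exactly div F.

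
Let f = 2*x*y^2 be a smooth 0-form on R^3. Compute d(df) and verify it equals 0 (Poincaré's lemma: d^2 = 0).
d(df) = 0

Step 1: df = sum_i (∂f/∂x_i) dx_i = (2*y^2) dx + (4*x*y) dy + (0) dz.
Step 2: Apply d again. Using the 1-form formula, the coefficient of dx ∧ dy in d(df) is ∂^2 f/∂x ∂y - ∂^2 f/∂y ∂x = (4*y) - (4*y) = 0 (equality of mixed partials for smooth f).
Similarly for dx ∧ dz and dy ∧ dz — all coefficients vanish. So d(df) = 0.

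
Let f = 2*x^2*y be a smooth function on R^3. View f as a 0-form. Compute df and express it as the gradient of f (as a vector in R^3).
df = (4*x*y) dx + (2*x^2) dy + (0) dz; grad f = (4*x*y, 2*x^2, 0)

For a 0-form f, d f = (∂f/∂x) dx + (∂f/∂y) dy + (∂f/∂z) dz. The components of the vector representation are exactly the entries of grad f in Cartesian coordinates:
  ∂f/∂x = 4*x*y
  ∂f/∂y = 2*x^2
  ∂f/∂z = 0.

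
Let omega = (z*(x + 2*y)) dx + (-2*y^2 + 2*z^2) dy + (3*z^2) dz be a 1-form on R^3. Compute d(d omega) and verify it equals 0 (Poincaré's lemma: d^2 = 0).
d(d omega) = 0

Step 1: d omega = sum_{i<j} (∂f_j/∂x_i - ∂f_i/∂x_j) dx_i ∧ dx_j:
  coeff of dx ∧ dy: -2*z
  coeff of dx ∧ dz: -x - 2*y
  coeff of dy ∧ dz: -4*z
Step 2: Apply d again to each 2-form coefficient. The only possible 3-form in R^3 is dx ∧ dy ∧ dz, with coefficient
  ∂(coeff of dy∧dz)/∂x - ∂(coeff of dx∧dz)/∂y + ∂(coeff of dx∧dy)/∂z
  = ∂/∂x (-4*z) - ∂/∂y (-x - 2*y) + ∂/∂z (-2*z).
Each of these terms simplifies to sums of mixed partials that cancel in pairs. The result is 0 (by equality of mixed partials for smooth functions — Schwarz / Clairaut).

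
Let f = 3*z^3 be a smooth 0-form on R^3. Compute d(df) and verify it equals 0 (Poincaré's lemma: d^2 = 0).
d(df) = 0

Step 1: df = sum_i (∂f/∂x_i) dx_i = (0) dx + (0) dy + (9*z^2) dz.
Step 2: Apply d again. Using the 1-form formula, the coefficient of dx ∧ dy in d(df) is ∂^2 f/∂x ∂y - ∂^2 f/∂y ∂x = (0) - (0) = 0 (equality of mixed partials for smooth f).
Similarly for dx ∧ dz and dy ∧ dz — all coefficients vanish. So d(df) = 0.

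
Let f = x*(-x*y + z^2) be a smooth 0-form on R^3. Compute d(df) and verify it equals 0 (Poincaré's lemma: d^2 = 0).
d(df) = 0

Step 1: df = sum_i (∂f/∂x_i) dx_i = (-2*x*y + z^2) dx + (-x^2) dy + (2*x*z) dz.
Step 2: Apply d again. Using the 1-form formula, the coefficient of dx ∧ dy in d(df) is ∂^2 f/∂x ∂y - ∂^2 f/∂y ∂x = (-2*x) - (-2*x) = 0 (equality of mixed partials for smooth f).
Similarly for dx ∧ dz and dy ∧ dz — all coefficients vanish. So d(df) = 0.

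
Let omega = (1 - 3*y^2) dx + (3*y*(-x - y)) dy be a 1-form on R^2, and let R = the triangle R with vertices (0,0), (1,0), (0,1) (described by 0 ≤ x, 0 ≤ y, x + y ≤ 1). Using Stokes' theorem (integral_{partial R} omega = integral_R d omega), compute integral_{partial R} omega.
integral_(partial R) omega = 1/2

Stokes: integral_partial_R omega = integral_R d omega with d omega = (∂Q/∂x - ∂P/∂y) dx ∧ dy.
  ∂Q/∂x = -3*y
  ∂P/∂y = -6*y
  integrand = ∂Q/∂x - ∂P/∂y = 3*y.
Integrating over R: integral_0^1 integral_0^{1-x} (3*y) dy dx = 1/2.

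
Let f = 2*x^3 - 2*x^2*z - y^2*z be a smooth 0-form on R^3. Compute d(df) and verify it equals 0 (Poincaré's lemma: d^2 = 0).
d(df) = 0

Step 1: df = sum_i (∂f/∂x_i) dx_i = (2*x*(3*x - 2*z)) dx + (-2*y*z) dy + (-2*x^2 - y^2) dz.
Step 2: Apply d again. Using the 1-form formula, the coefficient of dx ∧ dy in d(df) is ∂^2 f/∂x ∂y - ∂^2 f/∂y ∂x = (0) - (0) = 0 (equality of mixed partials for smooth f).
Similarly for dx ∧ dz and dy ∧ dz — all coefficients vanish. So d(df) = 0.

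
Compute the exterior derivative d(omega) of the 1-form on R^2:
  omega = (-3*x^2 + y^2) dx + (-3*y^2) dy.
d(omega) = (-2*y) dx ∧ dy

For a 1-form omega = sum_i f_i dx_i, the exterior derivative is
  d(omega) = sum_{i < j} (∂f_j/∂x_i - ∂f_i/∂x_j) dx_i ∧ dx_j.
  coefficient of dx ∧ dy: ∂f_2/∂x - ∂f_1/∂y = ∂(-3*y^2)/∂x - ∂(-3*x^2 + y^2)/∂y = -2*y
Assembling: d(omega) = (-2*y) dx ∧ dy.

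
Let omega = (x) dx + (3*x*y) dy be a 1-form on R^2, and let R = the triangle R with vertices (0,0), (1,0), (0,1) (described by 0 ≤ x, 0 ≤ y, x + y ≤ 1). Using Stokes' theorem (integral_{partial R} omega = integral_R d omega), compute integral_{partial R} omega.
integral_(partial R) omega = 1/2

Stokes: integral_partial_R omega = integral_R d omega with d omega = (∂Q/∂x - ∂P/∂y) dx ∧ dy.
  ∂Q/∂x = 3*y
  ∂P/∂y = 0
  integrand = ∂Q/∂x - ∂P/∂y = 3*y.
Integrating over R: integral_0^1 integral_0^{1-x} (3*y) dy dx = 1/2.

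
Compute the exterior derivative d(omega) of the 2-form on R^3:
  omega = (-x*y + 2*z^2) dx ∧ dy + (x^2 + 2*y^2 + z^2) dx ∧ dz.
d(omega) = (-4*y + 4*z) dx ∧ dy ∧ dz

For a 2-form omega = sum_{i<j} g_{ij} dx_i ∧ dx_j, the exterior derivative is
  d(omega) = sum_{i<j} d(g_{ij}) ∧ dx_i ∧ dx_j = sum_{i<j, k} (∂g_{ij}/∂x_k) dx_k ∧ dx_i ∧ dx_j.
Expand each term, using dx_k ∧ dx_i ∧ dx_j = sgn(permutation) dx_{(a)} ∧ dx_{(b)} ∧ dx_{(c)} with (a < b < c) sorted:
  d(-x*y + 2*z^2) includes (∂/∂z)(-x*y + 2*z^2) dz = (4*z) dz, which multiplied by dx ∧ dy gives (4*z) dx ∧ dy ∧ dz
  d(x^2 + 2*y^2 + z^2) includes (∂/∂y)(x^2 + 2*y^2 + z^2) dy = (4*y) dy, which multiplied by dx ∧ dz gives (-4*y) dx ∧ dy ∧ dz
Collecting like 3-forms: d(omega) = (-4*y + 4*z) dx ∧ dy ∧ dz.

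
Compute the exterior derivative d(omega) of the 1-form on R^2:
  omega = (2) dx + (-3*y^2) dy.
d(omega) = 0

For a 1-form omega = sum_i f_i dx_i, the exterior derivative is
  d(omega) = sum_{i < j} (∂f_j/∂x_i - ∂f_i/∂x_j) dx_i ∧ dx_j.

Assembling: d(omega) = 0.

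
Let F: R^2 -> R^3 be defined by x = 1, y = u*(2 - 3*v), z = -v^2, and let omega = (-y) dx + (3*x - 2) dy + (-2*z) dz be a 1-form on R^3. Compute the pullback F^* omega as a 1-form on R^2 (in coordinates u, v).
F^* omega = (2 - 3*v) du + (-3*u - 4*v^3) dv

Using F^*(f dg) = (f ∘ F) d(g ∘ F), substitute each coordinate x_i by F_i(u, v) in f_i, and replace dx_i by d F_i = (∂F_i/∂u) du + (∂F_i/∂v) dv.
  For the x component: f_1(F) = u*(3*v - 2); d F_1 = (0) du + (0) dv
  For the y component: f_2(F) = 1; d F_2 = (2 - 3*v) du + (-3*u) dv
  For the z component: f_3(F) = 2*v^2; d F_3 = (0) du + (-2*v) dv
Combining and collecting du, dv coefficients:
  coeff of du: 2 - 3*v
  coeff of dv: -3*u - 4*v^3
F^* omega = (2 - 3*v) du + (-3*u - 4*v^3) dv.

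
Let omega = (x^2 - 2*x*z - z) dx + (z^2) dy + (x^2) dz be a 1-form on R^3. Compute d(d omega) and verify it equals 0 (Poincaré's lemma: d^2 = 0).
d(d omega) = 0

Step 1: d omega = sum_{i<j} (∂f_j/∂x_i - ∂f_i/∂x_j) dx_i ∧ dx_j:
  coeff of dx ∧ dy: 0
  coeff of dx ∧ dz: 4*x + 1
  coeff of dy ∧ dz: -2*z
Step 2: Apply d again to each 2-form coefficient. The only possible 3-form in R^3 is dx ∧ dy ∧ dz, with coefficient
  ∂(coeff of dy∧dz)/∂x - ∂(coeff of dx∧dz)/∂y + ∂(coeff of dx∧dy)/∂z
  = ∂/∂x (-2*z) - ∂/∂y (4*x + 1) + ∂/∂z (0).
Each of these terms simplifies to sums of mixed partials that cancel in pairs. The result is 0 (by equality of mixed partials for smooth functions — Schwarz / Clairaut).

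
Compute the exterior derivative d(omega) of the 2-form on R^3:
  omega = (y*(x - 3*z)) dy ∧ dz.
d(omega) = (y) dx ∧ dy ∧ dz

For a 2-form omega = sum_{i<j} g_{ij} dx_i ∧ dx_j, the exterior derivative is
  d(omega) = sum_{i<j} d(g_{ij}) ∧ dx_i ∧ dx_j = sum_{i<j, k} (∂g_{ij}/∂x_k) dx_k ∧ dx_i ∧ dx_j.
Expand each term, using dx_k ∧ dx_i ∧ dx_j = sgn(permutation) dx_{(a)} ∧ dx_{(b)} ∧ dx_{(c)} with (a < b < c) sorted:
  d(y*(x - 3*z)) includes (∂/∂x)(y*(x - 3*z)) dx = (y) dx, which multiplied by dy ∧ dz gives (y) dx ∧ dy ∧ dz
Collecting like 3-forms: d(omega) = (y) dx ∧ dy ∧ dz.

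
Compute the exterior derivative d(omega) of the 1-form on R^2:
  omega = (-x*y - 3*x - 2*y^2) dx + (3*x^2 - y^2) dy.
d(omega) = (7*x + 4*y) dx ∧ dy

For a 1-form omega = sum_i f_i dx_i, the exterior derivative is
  d(omega) = sum_{i < j} (∂f_j/∂x_i - ∂f_i/∂x_j) dx_i ∧ dx_j.
  coefficient of dx ∧ dy: ∂f_2/∂x - ∂f_1/∂y = ∂(3*x^2 - y^2)/∂x - ∂(-x*y - 3*x - 2*y^2)/∂y = 7*x + 4*y
Assembling: d(omega) = (7*x + 4*y) dx ∧ dy.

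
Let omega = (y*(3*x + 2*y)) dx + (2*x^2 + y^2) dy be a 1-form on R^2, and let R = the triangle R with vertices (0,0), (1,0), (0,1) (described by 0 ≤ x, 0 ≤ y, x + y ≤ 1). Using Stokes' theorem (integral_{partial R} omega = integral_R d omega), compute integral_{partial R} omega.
integral_(partial R) omega = -1/2

Stokes: integral_partial_R omega = integral_R d omega with d omega = (∂Q/∂x - ∂P/∂y) dx ∧ dy.
  ∂Q/∂x = 4*x
  ∂P/∂y = 3*x + 4*y
  integrand = ∂Q/∂x - ∂P/∂y = x - 4*y.
Integrating over R: integral_0^1 integral_0^{1-x} (x - 4*y) dy dx = -1/2.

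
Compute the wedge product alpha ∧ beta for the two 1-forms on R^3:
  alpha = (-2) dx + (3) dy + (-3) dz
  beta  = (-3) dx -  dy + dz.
alpha ∧ beta = (11) dx ∧ dy + (-11) dx ∧ dz

Distribute the wedge, using dx_i ∧ dx_j = -dx_j ∧ dx_i and dx_i ∧ dx_i = 0. For each pair (i, j) with i < j, the coefficient of dx_i ∧ dx_j in alpha ∧ beta is (alpha_i * beta_j - alpha_j * beta_i). Collecting: alpha ∧ beta = (11) dx ∧ dy + (-11) dx ∧ dz.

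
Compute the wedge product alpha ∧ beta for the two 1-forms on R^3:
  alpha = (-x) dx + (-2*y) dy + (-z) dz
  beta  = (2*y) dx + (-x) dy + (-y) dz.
alpha ∧ beta = (x^2 + 4*y^2) dx ∧ dy + (y*(x + 2*z)) dx ∧ dz + (-x*z + 2*y^2) dy ∧ dz

Distribute the wedge, using dx_i ∧ dx_j = -dx_j ∧ dx_i and dx_i ∧ dx_i = 0. For each pair (i, j) with i < j, the coefficient of dx_i ∧ dx_j in alpha ∧ beta is (alpha_i * beta_j - alpha_j * beta_i). Collecting: alpha ∧ beta = (x^2 + 4*y^2) dx ∧ dy + (y*(x + 2*z)) dx ∧ dz + (-x*z + 2*y^2) dy ∧ dz.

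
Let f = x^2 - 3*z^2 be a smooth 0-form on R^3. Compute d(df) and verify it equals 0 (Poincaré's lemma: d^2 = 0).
d(df) = 0

Step 1: df = sum_i (∂f/∂x_i) dx_i = (2*x) dx + (0) dy + (-6*z) dz.
Step 2: Apply d again. Using the 1-form formula, the coefficient of dx ∧ dy in d(df) is ∂^2 f/∂x ∂y - ∂^2 f/∂y ∂x = (0) - (0) = 0 (equality of mixed partials for smooth f).
Similarly for dx ∧ dz and dy ∧ dz — all coefficients vanish. So d(df) = 0.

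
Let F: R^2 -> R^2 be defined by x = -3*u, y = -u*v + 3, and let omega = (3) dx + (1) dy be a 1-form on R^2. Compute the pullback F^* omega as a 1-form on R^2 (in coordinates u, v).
F^* omega = (-v - 9) du + (-u) dv

Using F^*(f dg) = (f ∘ F) d(g ∘ F), substitute each coordinate x_i by F_i(u, v) in f_i, and replace dx_i by d F_i = (∂F_i/∂u) du + (∂F_i/∂v) dv.
  For the x component: f_1(F) = 3; d F_1 = (-3) du + (0) dv
  For the y component: f_2(F) = 1; d F_2 = (-v) du + (-u) dv
Combining and collecting du, dv coefficients:
  coeff of du: -v - 9
  coeff of dv: -u
F^* omega = (-v - 9) du + (-u) dv.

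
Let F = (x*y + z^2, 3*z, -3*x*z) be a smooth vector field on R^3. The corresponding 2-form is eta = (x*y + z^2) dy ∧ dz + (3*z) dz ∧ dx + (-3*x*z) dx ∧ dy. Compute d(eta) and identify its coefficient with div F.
d(eta) = (-3*x + y) dx ∧ dy ∧ dz; div F = -3*x + y

For a 2-form in R^3 of the form above, applying d gives a 3-form with coefficient ∂P/∂x + ∂Q/∂y + ∂R/∂z:
  ∂P/∂x = y
  ∂Q/∂y = 0
  ∂R/∂z = -3*x
Sum = -3*x + y, which is exactly div F.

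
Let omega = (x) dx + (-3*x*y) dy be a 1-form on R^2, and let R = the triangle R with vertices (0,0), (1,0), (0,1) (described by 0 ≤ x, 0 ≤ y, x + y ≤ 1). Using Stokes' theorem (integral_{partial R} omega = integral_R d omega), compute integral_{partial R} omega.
integral_(partial R) omega = -1/2

Stokes: integral_partial_R omega = integral_R d omega with d omega = (∂Q/∂x - ∂P/∂y) dx ∧ dy.
  ∂Q/∂x = -3*y
  ∂P/∂y = 0
  integrand = ∂Q/∂x - ∂P/∂y = -3*y.
Integrating over R: integral_0^1 integral_0^{1-x} (-3*y) dy dx = -1/2.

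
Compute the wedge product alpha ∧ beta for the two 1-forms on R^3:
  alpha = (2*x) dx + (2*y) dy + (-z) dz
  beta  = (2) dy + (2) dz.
alpha ∧ beta = (4*x) dx ∧ dy + (4*x) dx ∧ dz + (4*y + 2*z) dy ∧ dz

Distribute the wedge, using dx_i ∧ dx_j = -dx_j ∧ dx_i and dx_i ∧ dx_i = 0. For each pair (i, j) with i < j, the coefficient of dx_i ∧ dx_j in alpha ∧ beta is (alpha_i * beta_j - alpha_j * beta_i). Collecting: alpha ∧ beta = (4*x) dx ∧ dy + (4*x) dx ∧ dz + (4*y + 2*z) dy ∧ dz.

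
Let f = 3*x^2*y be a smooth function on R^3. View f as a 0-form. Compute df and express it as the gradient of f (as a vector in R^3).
df = (6*x*y) dx + (3*x^2) dy + (0) dz; grad f = (6*x*y, 3*x^2, 0)

For a 0-form f, d f = (∂f/∂x) dx + (∂f/∂y) dy + (∂f/∂z) dz. The components of the vector representation are exactly the entries of grad f in Cartesian coordinates:
  ∂f/∂x = 6*x*y
  ∂f/∂y = 3*x^2
  ∂f/∂z = 0.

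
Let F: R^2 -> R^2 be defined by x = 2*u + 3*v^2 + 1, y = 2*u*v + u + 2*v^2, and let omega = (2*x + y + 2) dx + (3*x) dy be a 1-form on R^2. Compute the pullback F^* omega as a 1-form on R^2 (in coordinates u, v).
F^* omega = (16*u*v + 16*u + 18*v^3 + 25*v^2 + 6*v + 11) du + (12*u^2 + 30*u*v^2 + 54*u*v + 6*u + 84*v^3 + 36*v) dv

Using F^*(f dg) = (f ∘ F) d(g ∘ F), substitute each coordinate x_i by F_i(u, v) in f_i, and replace dx_i by d F_i = (∂F_i/∂u) du + (∂F_i/∂v) dv.
  For the x component: f_1(F) = 2*u*v + 5*u + 8*v^2 + 4; d F_1 = (2) du + (6*v) dv
  For the y component: f_2(F) = 6*u + 9*v^2 + 3; d F_2 = (2*v + 1) du + (2*u + 4*v) dv
Combining and collecting du, dv coefficients:
  coeff of du: 16*u*v + 16*u + 18*v^3 + 25*v^2 + 6*v + 11
  coeff of dv: 12*u^2 + 30*u*v^2 + 54*u*v + 6*u + 84*v^3 + 36*v
F^* omega = (16*u*v + 16*u + 18*v^3 + 25*v^2 + 6*v + 11) du + (12*u^2 + 30*u*v^2 + 54*u*v + 6*u + 84*v^3 + 36*v) dv.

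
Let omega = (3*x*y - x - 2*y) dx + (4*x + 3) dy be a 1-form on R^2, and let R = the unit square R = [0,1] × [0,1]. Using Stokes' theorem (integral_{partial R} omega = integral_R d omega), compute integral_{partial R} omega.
integral_(partial R) omega = 9/2

Stokes: integral_partial_R omega = integral_R d omega with d omega = (∂Q/∂x - ∂P/∂y) dx ∧ dy.
  ∂Q/∂x = 4
  ∂P/∂y = 3*x - 2
  integrand = ∂Q/∂x - ∂P/∂y = 6 - 3*x.
Integrating over R: integral_0^1 integral_0^1 (6 - 3*x) dx dy = 9/2.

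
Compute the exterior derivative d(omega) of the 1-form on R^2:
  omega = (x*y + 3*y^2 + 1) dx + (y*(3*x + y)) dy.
d(omega) = (-x - 3*y) dx ∧ dy

For a 1-form omega = sum_i f_i dx_i, the exterior derivative is
  d(omega) = sum_{i < j} (∂f_j/∂x_i - ∂f_i/∂x_j) dx_i ∧ dx_j.
  coefficient of dx ∧ dy: ∂f_2/∂x - ∂f_1/∂y = ∂(y*(3*x + y))/∂x - ∂(x*y + 3*y^2 + 1)/∂y = -x - 3*y
Assembling: d(omega) = (-x - 3*y) dx ∧ dy.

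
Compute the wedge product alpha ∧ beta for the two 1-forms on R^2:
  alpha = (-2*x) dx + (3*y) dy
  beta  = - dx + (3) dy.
alpha ∧ beta = (-6*x + 3*y) dx ∧ dy

Distribute the wedge, using dx_i ∧ dx_j = -dx_j ∧ dx_i and dx_i ∧ dx_i = 0. For each pair (i, j) with i < j, the coefficient of dx_i ∧ dx_j in alpha ∧ beta is (alpha_i * beta_j - alpha_j * beta_i). Collecting: alpha ∧ beta = (-6*x + 3*y) dx ∧ dy.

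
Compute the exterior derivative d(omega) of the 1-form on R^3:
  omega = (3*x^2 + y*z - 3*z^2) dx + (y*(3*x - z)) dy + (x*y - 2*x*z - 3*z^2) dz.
d(omega) = (3*y - z) dx ∧ dy + (4*z) dx ∧ dz + (x + y) dy ∧ dz

For a 1-form omega = sum_i f_i dx_i, the exterior derivative is
  d(omega) = sum_{i < j} (∂f_j/∂x_i - ∂f_i/∂x_j) dx_i ∧ dx_j.
  coefficient of dx ∧ dy: ∂f_2/∂x - ∂f_1/∂y = ∂(y*(3*x - z))/∂x - ∂(3*x^2 + y*z - 3*z^2)/∂y = 3*y - z
  coefficient of dx ∧ dz: ∂f_3/∂x - ∂f_1/∂z = ∂(x*y - 2*x*z - 3*z^2)/∂x - ∂(3*x^2 + y*z - 3*z^2)/∂z = 4*z
  coefficient of dy ∧ dz: ∂f_3/∂y - ∂f_2/∂z = ∂(x*y - 2*x*z - 3*z^2)/∂y - ∂(y*(3*x - z))/∂z = x + y
Assembling: d(omega) = (3*y - z) dx ∧ dy + (4*z) dx ∧ dz + (x + y) dy ∧ dz.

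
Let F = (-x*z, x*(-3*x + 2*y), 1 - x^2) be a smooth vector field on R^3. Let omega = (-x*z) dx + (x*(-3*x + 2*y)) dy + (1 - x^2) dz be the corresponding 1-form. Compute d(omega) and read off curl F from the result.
d(omega) = (0) dy ∧ dz + (x) dz ∧ dx + (-6*x + 2*y) dx ∧ dy; curl F = (0, x, -6*x + 2*y)

d omega = sum_{i<j} (∂f_j/∂x_i - ∂f_i/∂x_j) dx_i ∧ dx_j. Under the identification (dy ∧ dz, dz ∧ dx, dx ∧ dy) ↔ (e_x, e_y, e_z), the coefficients are exactly the components of curl F. Compute:
  ∂R/∂y - ∂Q/∂z = (0) - (0) = 0
  ∂P/∂z - ∂R/∂x = (-x) - (-2*x) = x
  ∂Q/∂x - ∂P/∂y = (-6*x + 2*y) - (0) = -6*x + 2*y.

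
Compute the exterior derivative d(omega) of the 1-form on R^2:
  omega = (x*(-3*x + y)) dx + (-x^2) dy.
d(omega) = (-3*x) dx ∧ dy

For a 1-form omega = sum_i f_i dx_i, the exterior derivative is
  d(omega) = sum_{i < j} (∂f_j/∂x_i - ∂f_i/∂x_j) dx_i ∧ dx_j.
  coefficient of dx ∧ dy: ∂f_2/∂x - ∂f_1/∂y = ∂(-x^2)/∂x - ∂(x*(-3*x + y))/∂y = -3*x
Assembling: d(omega) = (-3*x) dx ∧ dy.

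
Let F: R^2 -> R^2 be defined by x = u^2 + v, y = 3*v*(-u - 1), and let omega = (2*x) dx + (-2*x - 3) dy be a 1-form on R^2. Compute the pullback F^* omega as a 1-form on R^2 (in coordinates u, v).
F^* omega = (4*u^3 + 6*u^2*v + 4*u*v + 6*v^2 + 9*v) du + (6*u^3 + 8*u^2 + 6*u*v + 9*u + 8*v + 9) dv

Using F^*(f dg) = (f ∘ F) d(g ∘ F), substitute each coordinate x_i by F_i(u, v) in f_i, and replace dx_i by d F_i = (∂F_i/∂u) du + (∂F_i/∂v) dv.
  For the x component: f_1(F) = 2*u^2 + 2*v; d F_1 = (2*u) du + (1) dv
  For the y component: f_2(F) = -2*u^2 - 2*v - 3; d F_2 = (-3*v) du + (-3*u - 3) dv
Combining and collecting du, dv coefficients:
  coeff of du: 4*u^3 + 6*u^2*v + 4*u*v + 6*v^2 + 9*v
  coeff of dv: 6*u^3 + 8*u^2 + 6*u*v + 9*u + 8*v + 9
F^* omega = (4*u^3 + 6*u^2*v + 4*u*v + 6*v^2 + 9*v) du + (6*u^3 + 8*u^2 + 6*u*v + 9*u + 8*v + 9) dv.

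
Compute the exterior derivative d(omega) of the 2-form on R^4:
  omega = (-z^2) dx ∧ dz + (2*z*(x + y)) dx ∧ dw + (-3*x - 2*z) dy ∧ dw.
d(omega) = (-2*z - 3) dx ∧ dy ∧ dw + (-2*x - 2*y) dx ∧ dz ∧ dw + (2) dy ∧ dz ∧ dw

For a 2-form omega = sum_{i<j} g_{ij} dx_i ∧ dx_j, the exterior derivative is
  d(omega) = sum_{i<j} d(g_{ij}) ∧ dx_i ∧ dx_j = sum_{i<j, k} (∂g_{ij}/∂x_k) dx_k ∧ dx_i ∧ dx_j.
Expand each term, using dx_k ∧ dx_i ∧ dx_j = sgn(permutation) dx_{(a)} ∧ dx_{(b)} ∧ dx_{(c)} with (a < b < c) sorted:
  d(2*z*(x + y)) includes (∂/∂y)(2*z*(x + y)) dy = (2*z) dy, which multiplied by dx ∧ dw gives (-2*z) dx ∧ dy ∧ dw
  d(2*z*(x + y)) includes (∂/∂z)(2*z*(x + y)) dz = (2*x + 2*y) dz, which multiplied by dx ∧ dw gives (-2*x - 2*y) dx ∧ dz ∧ dw
  d(-3*x - 2*z) includes (∂/∂x)(-3*x - 2*z) dx = (-3) dx, which multiplied by dy ∧ dw gives (-3) dx ∧ dy ∧ dw
  d(-3*x - 2*z) includes (∂/∂z)(-3*x - 2*z) dz = (-2) dz, which multiplied by dy ∧ dw gives (2) dy ∧ dz ∧ dw
Collecting like 3-forms: d(omega) = (-2*z - 3) dx ∧ dy ∧ dw + (-2*x - 2*y) dx ∧ dz ∧ dw + (2) dy ∧ dz ∧ dw.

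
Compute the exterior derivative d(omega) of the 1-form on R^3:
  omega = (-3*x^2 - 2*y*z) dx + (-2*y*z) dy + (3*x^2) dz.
d(omega) = (2*z) dx ∧ dy + (6*x + 2*y) dx ∧ dz + (2*y) dy ∧ dz

For a 1-form omega = sum_i f_i dx_i, the exterior derivative is
  d(omega) = sum_{i < j} (∂f_j/∂x_i - ∂f_i/∂x_j) dx_i ∧ dx_j.
  coefficient of dx ∧ dy: ∂f_2/∂x - ∂f_1/∂y = ∂(-2*y*z)/∂x - ∂(-3*x^2 - 2*y*z)/∂y = 2*z
  coefficient of dx ∧ dz: ∂f_3/∂x - ∂f_1/∂z = ∂(3*x^2)/∂x - ∂(-3*x^2 - 2*y*z)/∂z = 6*x + 2*y
  coefficient of dy ∧ dz: ∂f_3/∂y - ∂f_2/∂z = ∂(3*x^2)/∂y - ∂(-2*y*z)/∂z = 2*y
Assembling: d(omega) = (2*z) dx ∧ dy + (6*x + 2*y) dx ∧ dz + (2*y) dy ∧ dz.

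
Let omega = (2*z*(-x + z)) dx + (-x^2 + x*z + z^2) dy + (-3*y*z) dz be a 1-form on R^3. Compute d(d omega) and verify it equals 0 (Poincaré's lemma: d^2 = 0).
d(d omega) = 0

Step 1: d omega = sum_{i<j} (∂f_j/∂x_i - ∂f_i/∂x_j) dx_i ∧ dx_j:
  coeff of dx ∧ dy: -2*x + z
  coeff of dx ∧ dz: 2*x - 4*z
  coeff of dy ∧ dz: -x - 5*z
Step 2: Apply d again to each 2-form coefficient. The only possible 3-form in R^3 is dx ∧ dy ∧ dz, with coefficient
  ∂(coeff of dy∧dz)/∂x - ∂(coeff of dx∧dz)/∂y + ∂(coeff of dx∧dy)/∂z
  = ∂/∂x (-x - 5*z) - ∂/∂y (2*x - 4*z) + ∂/∂z (-2*x + z).
Each of these terms simplifies to sums of mixed partials that cancel in pairs. The result is 0 (by equality of mixed partials for smooth functions — Schwarz / Clairaut).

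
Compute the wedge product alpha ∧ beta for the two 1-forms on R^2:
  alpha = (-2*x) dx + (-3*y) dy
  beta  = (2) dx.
alpha ∧ beta = (6*y) dx ∧ dy

Distribute the wedge, using dx_i ∧ dx_j = -dx_j ∧ dx_i and dx_i ∧ dx_i = 0. For each pair (i, j) with i < j, the coefficient of dx_i ∧ dx_j in alpha ∧ beta is (alpha_i * beta_j - alpha_j * beta_i). Collecting: alpha ∧ beta = (6*y) dx ∧ dy.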